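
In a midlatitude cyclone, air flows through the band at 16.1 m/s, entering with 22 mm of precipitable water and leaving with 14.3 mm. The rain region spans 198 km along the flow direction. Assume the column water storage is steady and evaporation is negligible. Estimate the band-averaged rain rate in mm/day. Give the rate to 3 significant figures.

R ≈ 54.1 mm/day

Column moisture flux per unit crosswind length is F = V × PW.
Inflow: F_in = 16.1 × 22 = 354.2 mm·m/s
Outflow: F_out = 16.1 × 14.3 = 230.23 mm·m/s
Steady-state rate R = (F_in − F_out)/L = (354.2 − 230.23) / 198000 m = 6.261e-04 mm/s.
R = 6.261e-04 × 3600 × 24 = 54.1 mm/day.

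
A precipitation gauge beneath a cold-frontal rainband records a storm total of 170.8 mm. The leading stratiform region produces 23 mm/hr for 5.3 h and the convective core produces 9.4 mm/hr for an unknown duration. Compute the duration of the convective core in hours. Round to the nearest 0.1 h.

Known phases: 23 × 5.3 = 121.9 mm.
Remaining depth = 170.8 − 121.9 = 48.9 mm.
Duration = 48.9 / 9.4 = 5.2 h.

duration ≈ 5.2 h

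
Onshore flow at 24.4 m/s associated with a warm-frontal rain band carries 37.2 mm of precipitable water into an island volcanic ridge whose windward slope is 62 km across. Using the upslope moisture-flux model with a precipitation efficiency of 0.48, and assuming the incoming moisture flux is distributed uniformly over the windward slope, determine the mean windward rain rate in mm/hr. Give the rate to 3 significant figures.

Incoming column moisture flux per unit ridge length: F = V × PW = 24.4 × 37.2 = 907.68 mm·m/s.
Spread over the 62 km slope with efficiency ε = 0.48: R = ε·F/W = 0.48 × 907.68 / 62000 m = 7.027e-03 mm/s.
R = 7.027e-03 × 3600 = 25.3 mm/hr.

R ≈ 25.3 mm/hr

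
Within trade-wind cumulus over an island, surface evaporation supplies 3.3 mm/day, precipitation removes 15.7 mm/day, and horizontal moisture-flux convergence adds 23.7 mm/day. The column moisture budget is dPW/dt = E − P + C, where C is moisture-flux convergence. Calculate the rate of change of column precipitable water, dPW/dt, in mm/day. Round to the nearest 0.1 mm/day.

dPW/dt = E − P + C = 3.3 − 15.7 + (23.7) = 11.3 mm/day.

dPW/dt ≈ 11.3 mm/day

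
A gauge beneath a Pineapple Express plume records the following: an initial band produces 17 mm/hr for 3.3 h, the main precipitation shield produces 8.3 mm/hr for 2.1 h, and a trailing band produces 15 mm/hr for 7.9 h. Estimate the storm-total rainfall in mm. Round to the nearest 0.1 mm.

Total = Σ Rᵢ Δtᵢ = 17 × 3.3 + 8.3 × 2.1 + 15 × 7.9
      = 56.1 + 17.43 + 118.5 = 192.0 mm.

total ≈ 192.0 mm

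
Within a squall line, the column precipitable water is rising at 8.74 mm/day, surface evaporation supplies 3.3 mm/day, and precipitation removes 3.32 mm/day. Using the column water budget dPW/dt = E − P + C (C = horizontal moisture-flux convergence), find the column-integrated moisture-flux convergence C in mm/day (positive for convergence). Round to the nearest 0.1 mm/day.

dPW/dt = +8.74 mm/day.
C = dPW/dt − E + P = (+8.74) − 3.3 + 3.32 = 8.8 mm/day.

C ≈ 8.8 mm/day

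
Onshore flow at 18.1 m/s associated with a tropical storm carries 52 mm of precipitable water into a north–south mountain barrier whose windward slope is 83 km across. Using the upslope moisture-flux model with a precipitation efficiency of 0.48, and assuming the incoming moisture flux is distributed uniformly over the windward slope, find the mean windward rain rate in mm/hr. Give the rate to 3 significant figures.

R ≈ 19.6 mm/hr

Incoming column moisture flux per unit ridge length: F = V × PW = 18.1 × 52 = 941.2 mm·m/s.
Spread over the 83 km slope with efficiency ε = 0.48: R = ε·F/W = 0.48 × 941.2 / 83000 m = 5.443e-03 mm/s.
R = 5.443e-03 × 3600 = 19.6 mm/hr.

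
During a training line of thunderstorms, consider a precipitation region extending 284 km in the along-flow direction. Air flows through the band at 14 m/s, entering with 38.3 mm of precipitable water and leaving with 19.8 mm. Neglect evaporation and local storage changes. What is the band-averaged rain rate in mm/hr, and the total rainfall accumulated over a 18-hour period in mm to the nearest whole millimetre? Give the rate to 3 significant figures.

Column moisture flux per unit crosswind length is F = V × PW.
Inflow: F_in = 14 × 38.3 = 536.2 mm·m/s
Outflow: F_out = 14 × 19.8 = 277.2 mm·m/s
Steady-state rate R = (F_in − F_out)/L = (536.2 − 277.2) / 284000 m = 9.120e-04 mm/s.
R = 9.120e-04 × 3600 = 3.28 mm/hr.
Over 18 h: total = 3.28 × 18 = 59.04 ≈ 59 mm.

R ≈ 3.28 mm/hr; total ≈ 59 mm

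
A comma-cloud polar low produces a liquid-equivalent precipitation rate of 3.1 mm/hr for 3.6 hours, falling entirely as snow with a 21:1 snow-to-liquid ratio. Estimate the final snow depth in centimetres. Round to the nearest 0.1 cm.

Liquid-equivalent depth = 3.1 × 3.6 = 11.16 mm.
Snow depth = 11.16 mm × 21 = 234.36 mm = 23.4 cm.

snow depth ≈ 23.4 cm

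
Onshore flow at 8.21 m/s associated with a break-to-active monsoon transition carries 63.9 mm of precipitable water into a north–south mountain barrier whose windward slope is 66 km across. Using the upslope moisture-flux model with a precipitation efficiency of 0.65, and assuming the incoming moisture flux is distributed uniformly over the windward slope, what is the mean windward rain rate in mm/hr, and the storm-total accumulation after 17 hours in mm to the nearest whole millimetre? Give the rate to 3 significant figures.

R ≈ 18.6 mm/hr; total ≈ 316 mm

Incoming column moisture flux per unit ridge length: F = V × PW = 8.21 × 63.9 = 524.619 mm·m/s.
Spread over the 66 km slope with efficiency ε = 0.65: R = ε·F/W = 0.65 × 524.619 / 66000 m = 5.167e-03 mm/s.
R = 5.167e-03 × 3600 = 18.6 mm/hr.
Over 17 h: total = 18.6 × 17 = 316.2 ≈ 316 mm.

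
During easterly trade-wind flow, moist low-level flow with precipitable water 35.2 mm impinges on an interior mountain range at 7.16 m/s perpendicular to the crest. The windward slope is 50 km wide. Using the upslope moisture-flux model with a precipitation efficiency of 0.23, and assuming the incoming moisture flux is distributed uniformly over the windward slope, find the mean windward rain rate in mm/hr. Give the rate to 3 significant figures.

R ≈ 4.17 mm/hr

Incoming column moisture flux per unit ridge length: F = V × PW = 7.16 × 35.2 = 252.032 mm·m/s.
Spread over the 50 km slope with efficiency ε = 0.23: R = ε·F/W = 0.23 × 252.032 / 50000 m = 1.159e-03 mm/s.
R = 1.159e-03 × 3600 = 4.17 mm/hr.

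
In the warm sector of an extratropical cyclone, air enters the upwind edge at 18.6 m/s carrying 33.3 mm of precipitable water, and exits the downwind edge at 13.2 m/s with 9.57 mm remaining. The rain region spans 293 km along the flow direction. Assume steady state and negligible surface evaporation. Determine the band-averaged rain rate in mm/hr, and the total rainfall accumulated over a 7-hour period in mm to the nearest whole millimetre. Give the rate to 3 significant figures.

Column moisture flux per unit crosswind length is F = V × PW.
Inflow: F_in = 18.6 × 33.3 = 619.38 mm·m/s
Outflow: F_out = 13.2 × 9.57 = 126.324 mm·m/s
Steady-state rate R = (F_in − F_out)/L = (619.38 − 126.324) / 293000 m = 1.683e-03 mm/s.
R = 1.683e-03 × 3600 = 6.06 mm/hr.
Over 7 h: total = 6.06 × 7 = 42.42 ≈ 42 mm.

R ≈ 6.06 mm/hr; total ≈ 42 mm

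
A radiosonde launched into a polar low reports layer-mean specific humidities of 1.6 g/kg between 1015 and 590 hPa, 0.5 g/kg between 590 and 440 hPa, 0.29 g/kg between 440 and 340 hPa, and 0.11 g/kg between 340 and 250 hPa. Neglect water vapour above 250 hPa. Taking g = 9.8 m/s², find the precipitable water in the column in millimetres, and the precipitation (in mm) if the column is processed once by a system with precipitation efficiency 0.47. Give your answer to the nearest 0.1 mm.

Precipitable water is the column-integrated vapour mass per unit area: PW = (1/g) Σ q̄ Δp, with q in kg/kg and Δp in Pa (1 kg/m² of water = 1 mm).
Layer 1015–590 hPa: Δp = 425 hPa = 42500 Pa, q̄ = 0.0016 kg/kg → 0.0016 × 42500 / 9.8 = 6.94 mm
Layer 590–440 hPa: Δp = 150 hPa = 15000 Pa, q̄ = 0.0005 kg/kg → 0.0005 × 15000 / 9.8 = 0.77 mm
Layer 440–340 hPa: Δp = 100 hPa = 10000 Pa, q̄ = 0.00029 kg/kg → 0.00029 × 10000 / 9.8 = 0.30 mm
Layer 340–250 hPa: Δp = 90 hPa = 9000 Pa, q̄ = 0.00011 kg/kg → 0.00011 × 9000 / 9.8 = 0.10 mm
PW = 6.94 + 0.77 + 0.30 + 0.10 = 8.11 ≈ 8.1 mm.
Precipitation = ε × PW = 0.47 × 8.1 = 3.8 mm.

PW ≈ 8.1 mm; precipitation ≈ 3.8 mm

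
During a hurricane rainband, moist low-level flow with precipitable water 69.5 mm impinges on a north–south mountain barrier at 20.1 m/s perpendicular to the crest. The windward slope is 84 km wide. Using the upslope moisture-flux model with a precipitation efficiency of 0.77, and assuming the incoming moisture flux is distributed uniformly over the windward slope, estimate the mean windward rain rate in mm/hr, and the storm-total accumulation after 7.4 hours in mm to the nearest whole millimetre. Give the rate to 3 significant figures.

Incoming column moisture flux per unit ridge length: F = V × PW = 20.1 × 69.5 = 1396.95 mm·m/s.
Spread over the 84 km slope with efficiency ε = 0.77: R = ε·F/W = 0.77 × 1396.95 / 84000 m = 1.281e-02 mm/s.
R = 1.281e-02 × 3600 = 46.1 mm/hr.
Over 7.4 h: total = 46.1 × 7.4 = 341.14 ≈ 341 mm.

R ≈ 46.1 mm/hr; total ≈ 341 mm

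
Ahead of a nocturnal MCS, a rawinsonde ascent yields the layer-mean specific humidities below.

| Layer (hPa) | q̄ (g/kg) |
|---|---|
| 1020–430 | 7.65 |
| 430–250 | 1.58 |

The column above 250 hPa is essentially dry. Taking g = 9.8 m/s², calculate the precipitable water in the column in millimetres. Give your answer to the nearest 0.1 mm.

Precipitable water is the column-integrated vapour mass per unit area: PW = (1/g) Σ q̄ Δp, with q in kg/kg and Δp in Pa (1 kg/m² of water = 1 mm).
Layer 1020–430 hPa: Δp = 590 hPa = 59000 Pa, q̄ = 0.00765 kg/kg → 0.00765 × 59000 / 9.8 = 46.06 mm
Layer 430–250 hPa: Δp = 180 hPa = 18000 Pa, q̄ = 0.00158 kg/kg → 0.00158 × 18000 / 9.8 = 2.90 mm
PW = 46.06 + 2.90 = 48.96 ≈ 49.0 mm.

PW ≈ 49.0 mm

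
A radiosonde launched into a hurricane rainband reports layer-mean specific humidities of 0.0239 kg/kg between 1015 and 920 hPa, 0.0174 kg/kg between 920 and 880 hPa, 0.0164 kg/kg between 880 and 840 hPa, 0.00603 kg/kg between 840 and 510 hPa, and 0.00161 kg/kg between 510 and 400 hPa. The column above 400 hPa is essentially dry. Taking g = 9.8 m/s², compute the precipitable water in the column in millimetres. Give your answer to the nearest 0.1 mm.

Precipitable water is the column-integrated vapour mass per unit area: PW = (1/g) Σ q̄ Δp, with q in kg/kg and Δp in Pa (1 kg/m² of water = 1 mm).
Layer 1015–920 hPa: Δp = 95 hPa = 9500 Pa, q̄ = 0.0239 kg/kg → 0.0239 × 9500 / 9.8 = 23.17 mm
Layer 920–880 hPa: Δp = 40 hPa = 4000 Pa, q̄ = 0.0174 kg/kg → 0.0174 × 4000 / 9.8 = 7.10 mm
Layer 880–840 hPa: Δp = 40 hPa = 4000 Pa, q̄ = 0.0164 kg/kg → 0.0164 × 4000 / 9.8 = 6.69 mm
Layer 840–510 hPa: Δp = 330 hPa = 33000 Pa, q̄ = 0.00603 kg/kg → 0.00603 × 33000 / 9.8 = 20.31 mm
Layer 510–400 hPa: Δp = 110 hPa = 11000 Pa, q̄ = 0.00161 kg/kg → 0.00161 × 11000 / 9.8 = 1.81 mm
PW = 23.17 + 7.10 + 6.69 + 20.31 + 1.81 = 59.08 ≈ 59.1 mm.

PW ≈ 59.1 mm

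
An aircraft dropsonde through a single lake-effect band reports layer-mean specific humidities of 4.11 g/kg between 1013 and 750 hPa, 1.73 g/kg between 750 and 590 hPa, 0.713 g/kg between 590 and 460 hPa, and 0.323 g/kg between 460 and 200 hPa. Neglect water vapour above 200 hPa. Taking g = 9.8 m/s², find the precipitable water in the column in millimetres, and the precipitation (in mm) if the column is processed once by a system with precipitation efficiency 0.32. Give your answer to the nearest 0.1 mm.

PW ≈ 15.7 mm; precipitation ≈ 5.0 mm

Precipitable water is the column-integrated vapour mass per unit area: PW = (1/g) Σ q̄ Δp, with q in kg/kg and Δp in Pa (1 kg/m² of water = 1 mm).
Layer 1013–750 hPa: Δp = 263 hPa = 26300 Pa, q̄ = 0.00411 kg/kg → 0.00411 × 26300 / 9.8 = 11.03 mm
Layer 750–590 hPa: Δp = 160 hPa = 16000 Pa, q̄ = 0.00173 kg/kg → 0.00173 × 16000 / 9.8 = 2.82 mm
Layer 590–460 hPa: Δp = 130 hPa = 13000 Pa, q̄ = 0.000713 kg/kg → 0.000713 × 13000 / 9.8 = 0.95 mm
Layer 460–200 hPa: Δp = 260 hPa = 26000 Pa, q̄ = 0.000323 kg/kg → 0.000323 × 26000 / 9.8 = 0.86 mm
PW = 11.03 + 2.82 + 0.95 + 0.86 = 15.66 ≈ 15.7 mm.
Precipitation = ε × PW = 0.32 × 15.7 = 5.0 mm.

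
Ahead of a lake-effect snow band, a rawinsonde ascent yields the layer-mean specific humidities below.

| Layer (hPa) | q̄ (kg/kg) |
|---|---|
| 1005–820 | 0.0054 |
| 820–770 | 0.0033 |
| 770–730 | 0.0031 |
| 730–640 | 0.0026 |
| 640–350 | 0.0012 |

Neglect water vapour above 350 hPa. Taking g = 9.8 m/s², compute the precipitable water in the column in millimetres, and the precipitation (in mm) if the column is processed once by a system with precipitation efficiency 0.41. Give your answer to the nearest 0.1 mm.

Precipitable water is the column-integrated vapour mass per unit area: PW = (1/g) Σ q̄ Δp, with q in kg/kg and Δp in Pa (1 kg/m² of water = 1 mm).
Layer 1005–820 hPa: Δp = 185 hPa = 18500 Pa, q̄ = 0.0054 kg/kg → 0.0054 × 18500 / 9.8 = 10.19 mm
Layer 820–770 hPa: Δp = 50 hPa = 5000 Pa, q̄ = 0.0033 kg/kg → 0.0033 × 5000 / 9.8 = 1.68 mm
Layer 770–730 hPa: Δp = 40 hPa = 4000 Pa, q̄ = 0.0031 kg/kg → 0.0031 × 4000 / 9.8 = 1.27 mm
Layer 730–640 hPa: Δp = 90 hPa = 9000 Pa, q̄ = 0.0026 kg/kg → 0.0026 × 9000 / 9.8 = 2.39 mm
Layer 640–350 hPa: Δp = 290 hPa = 29000 Pa, q̄ = 0.0012 kg/kg → 0.0012 × 29000 / 9.8 = 3.55 mm
PW = 10.19 + 1.68 + 1.27 + 2.39 + 3.55 = 19.08 ≈ 19.1 mm.
Precipitation = ε × PW = 0.41 × 19.1 = 7.8 mm.

PW ≈ 19.1 mm; precipitation ≈ 7.8 mm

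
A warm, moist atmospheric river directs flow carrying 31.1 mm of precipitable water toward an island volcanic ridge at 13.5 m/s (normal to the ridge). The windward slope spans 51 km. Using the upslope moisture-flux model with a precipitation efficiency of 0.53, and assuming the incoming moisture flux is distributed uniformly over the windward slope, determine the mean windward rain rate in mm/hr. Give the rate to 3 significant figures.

Incoming column moisture flux per unit ridge length: F = V × PW = 13.5 × 31.1 = 419.85 mm·m/s.
Spread over the 51 km slope with efficiency ε = 0.53: R = ε·F/W = 0.53 × 419.85 / 51000 m = 4.363e-03 mm/s.
R = 4.363e-03 × 3600 = 15.7 mm/hr.

R ≈ 15.7 mm/hr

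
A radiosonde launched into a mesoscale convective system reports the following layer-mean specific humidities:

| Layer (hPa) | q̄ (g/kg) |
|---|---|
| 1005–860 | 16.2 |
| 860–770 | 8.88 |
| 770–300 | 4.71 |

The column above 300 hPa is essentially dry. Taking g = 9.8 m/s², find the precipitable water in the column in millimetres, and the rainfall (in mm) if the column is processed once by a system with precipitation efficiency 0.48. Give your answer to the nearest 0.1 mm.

Precipitable water is the column-integrated vapour mass per unit area: PW = (1/g) Σ q̄ Δp, with q in kg/kg and Δp in Pa (1 kg/m² of water = 1 mm).
Layer 1005–860 hPa: Δp = 145 hPa = 14500 Pa, q̄ = 0.0162 kg/kg → 0.0162 × 14500 / 9.8 = 23.97 mm
Layer 860–770 hPa: Δp = 90 hPa = 9000 Pa, q̄ = 0.00888 kg/kg → 0.00888 × 9000 / 9.8 = 8.16 mm
Layer 770–300 hPa: Δp = 470 hPa = 47000 Pa, q̄ = 0.00471 kg/kg → 0.00471 × 47000 / 9.8 = 22.59 mm
PW = 23.97 + 8.16 + 22.59 = 54.72 ≈ 54.7 mm.
Rainfall = ε × PW = 0.48 × 54.7 = 26.3 mm.

PW ≈ 54.7 mm; rainfall ≈ 26.3 mm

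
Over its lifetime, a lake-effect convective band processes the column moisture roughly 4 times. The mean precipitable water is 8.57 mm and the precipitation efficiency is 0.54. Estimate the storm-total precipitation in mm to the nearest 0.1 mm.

precipitation ≈ 18.5 mm

Each cycle deposits ε × PW = 0.54 × 8.57 = 4.6278 mm.
Over 4 cycles: 4 × 4.6278 = 18.5 mm.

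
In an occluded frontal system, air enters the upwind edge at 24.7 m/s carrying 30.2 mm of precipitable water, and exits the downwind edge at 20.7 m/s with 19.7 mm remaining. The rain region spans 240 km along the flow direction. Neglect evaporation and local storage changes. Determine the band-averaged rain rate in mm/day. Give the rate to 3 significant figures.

R ≈ 122 mm/day

Column moisture flux per unit crosswind length is F = V × PW.
Inflow: F_in = 24.7 × 30.2 = 745.94 mm·m/s
Outflow: F_out = 20.7 × 19.7 = 407.79 mm·m/s
Steady-state rate R = (F_in − F_out)/L = (745.94 − 407.79) / 240000 m = 1.409e-03 mm/s.
R = 1.409e-03 × 3600 × 24 = 122 mm/day.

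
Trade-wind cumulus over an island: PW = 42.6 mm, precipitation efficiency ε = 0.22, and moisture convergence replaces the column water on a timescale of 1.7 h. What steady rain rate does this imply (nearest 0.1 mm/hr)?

R ≈ 5.5 mm/hr

Each overturning extracts ε × PW = 0.22 × 42.6 = 9.372 mm.
Rate = ε·PW / τ = 9.372 / 1.7 h = 5.5 mm/hr.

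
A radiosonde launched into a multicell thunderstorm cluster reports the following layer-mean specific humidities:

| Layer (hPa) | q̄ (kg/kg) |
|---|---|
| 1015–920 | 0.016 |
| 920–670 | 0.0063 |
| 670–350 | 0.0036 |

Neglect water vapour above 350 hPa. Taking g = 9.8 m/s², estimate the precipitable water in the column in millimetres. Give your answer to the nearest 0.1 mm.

Precipitable water is the column-integrated vapour mass per unit area: PW = (1/g) Σ q̄ Δp, with q in kg/kg and Δp in Pa (1 kg/m² of water = 1 mm).
Layer 1015–920 hPa: Δp = 95 hPa = 9500 Pa, q̄ = 0.016 kg/kg → 0.016 × 9500 / 9.8 = 15.51 mm
Layer 920–670 hPa: Δp = 250 hPa = 25000 Pa, q̄ = 0.0063 kg/kg → 0.0063 × 25000 / 9.8 = 16.07 mm
Layer 670–350 hPa: Δp = 320 hPa = 32000 Pa, q̄ = 0.0036 kg/kg → 0.0036 × 32000 / 9.8 = 11.76 mm
PW = 15.51 + 16.07 + 11.76 = 43.34 ≈ 43.3 mm.

PW ≈ 43.3 mm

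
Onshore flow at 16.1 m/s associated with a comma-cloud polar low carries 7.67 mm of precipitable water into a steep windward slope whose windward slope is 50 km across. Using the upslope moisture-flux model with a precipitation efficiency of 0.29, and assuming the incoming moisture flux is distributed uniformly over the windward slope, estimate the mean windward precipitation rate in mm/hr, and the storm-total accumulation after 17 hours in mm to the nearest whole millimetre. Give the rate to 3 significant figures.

R ≈ 2.58 mm/hr; total ≈ 44 mm

Incoming column moisture flux per unit ridge length: F = V × PW = 16.1 × 7.67 = 123.487 mm·m/s.
Spread over the 50 km slope with efficiency ε = 0.29: R = ε·F/W = 0.29 × 123.487 / 50000 m = 7.162e-04 mm/s.
R = 7.162e-04 × 3600 = 2.58 mm/hr.
Over 17 h: total = 2.58 × 17 = 43.86 ≈ 44 mm.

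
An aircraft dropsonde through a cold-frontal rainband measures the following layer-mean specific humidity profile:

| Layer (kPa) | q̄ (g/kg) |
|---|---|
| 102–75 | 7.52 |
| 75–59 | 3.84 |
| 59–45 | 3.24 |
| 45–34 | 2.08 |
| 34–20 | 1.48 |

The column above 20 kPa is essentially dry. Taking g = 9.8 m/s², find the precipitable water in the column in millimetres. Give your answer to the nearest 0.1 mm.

PW ≈ 36.1 mm

Precipitable water is the column-integrated vapour mass per unit area: PW = (1/g) Σ q̄ Δp, with q in kg/kg and Δp in Pa (1 kg/m² of water = 1 mm).
Layer 102–75 kPa: Δp = 270 hPa = 27000 Pa, q̄ = 0.00752 kg/kg → 0.00752 × 27000 / 9.8 = 20.72 mm
Layer 75–59 kPa: Δp = 160 hPa = 16000 Pa, q̄ = 0.00384 kg/kg → 0.00384 × 16000 / 9.8 = 6.27 mm
Layer 59–45 kPa: Δp = 140 hPa = 14000 Pa, q̄ = 0.00324 kg/kg → 0.00324 × 14000 / 9.8 = 4.63 mm
Layer 45–34 kPa: Δp = 110 hPa = 11000 Pa, q̄ = 0.00208 kg/kg → 0.00208 × 11000 / 9.8 = 2.33 mm
Layer 34–20 kPa: Δp = 140 hPa = 14000 Pa, q̄ = 0.00148 kg/kg → 0.00148 × 14000 / 9.8 = 2.11 mm
PW = 20.72 + 6.27 + 4.63 + 2.33 + 2.11 = 36.06 ≈ 36.1 mm.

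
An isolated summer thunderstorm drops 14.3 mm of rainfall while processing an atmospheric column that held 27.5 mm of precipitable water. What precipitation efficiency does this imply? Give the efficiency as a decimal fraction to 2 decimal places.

ε ≈ 0.52

ε = rainfall / PW = 14.3 / 27.5 = 0.52.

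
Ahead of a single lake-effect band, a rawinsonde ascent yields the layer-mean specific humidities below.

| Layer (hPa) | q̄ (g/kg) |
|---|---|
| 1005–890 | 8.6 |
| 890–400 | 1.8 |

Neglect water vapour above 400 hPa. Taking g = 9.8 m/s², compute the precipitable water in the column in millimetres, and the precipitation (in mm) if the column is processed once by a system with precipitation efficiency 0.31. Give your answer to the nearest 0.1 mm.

PW ≈ 19.1 mm; precipitation ≈ 5.9 mm

Precipitable water is the column-integrated vapour mass per unit area: PW = (1/g) Σ q̄ Δp, with q in kg/kg and Δp in Pa (1 kg/m² of water = 1 mm).
Layer 1005–890 hPa: Δp = 115 hPa = 11500 Pa, q̄ = 0.0086 kg/kg → 0.0086 × 11500 / 9.8 = 10.09 mm
Layer 890–400 hPa: Δp = 490 hPa = 49000 Pa, q̄ = 0.0018 kg/kg → 0.0018 × 49000 / 9.8 = 9.00 mm
PW = 10.09 + 9.00 = 19.09 ≈ 19.1 mm.
Precipitation = ε × PW = 0.31 × 19.1 = 5.9 mm.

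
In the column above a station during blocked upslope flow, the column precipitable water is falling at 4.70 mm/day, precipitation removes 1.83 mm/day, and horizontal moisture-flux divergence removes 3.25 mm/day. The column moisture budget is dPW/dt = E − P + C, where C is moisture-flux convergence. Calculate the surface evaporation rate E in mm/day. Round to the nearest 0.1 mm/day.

dPW/dt = -4.70 mm/day.
E = dPW/dt + P − C = (-4.70) + 1.83 − (-3.25) = 0.4 mm/day.

E ≈ 0.4 mm/day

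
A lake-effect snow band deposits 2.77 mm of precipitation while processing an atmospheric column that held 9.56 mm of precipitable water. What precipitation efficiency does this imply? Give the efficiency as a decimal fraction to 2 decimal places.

ε = precipitation / PW = 2.77 / 9.56 = 0.29.

ε ≈ 0.29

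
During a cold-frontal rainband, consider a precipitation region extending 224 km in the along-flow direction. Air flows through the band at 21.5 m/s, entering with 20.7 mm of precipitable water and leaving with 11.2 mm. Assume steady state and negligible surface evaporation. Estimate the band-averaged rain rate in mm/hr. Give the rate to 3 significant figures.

R ≈ 3.28 mm/hr

Column moisture flux per unit crosswind length is F = V × PW.
Inflow: F_in = 21.5 × 20.7 = 445.05 mm·m/s
Outflow: F_out = 21.5 × 11.2 = 240.8 mm·m/s
Steady-state rate R = (F_in − F_out)/L = (445.05 − 240.8) / 224000 m = 9.118e-04 mm/s.
R = 9.118e-04 × 3600 = 3.28 mm/hr.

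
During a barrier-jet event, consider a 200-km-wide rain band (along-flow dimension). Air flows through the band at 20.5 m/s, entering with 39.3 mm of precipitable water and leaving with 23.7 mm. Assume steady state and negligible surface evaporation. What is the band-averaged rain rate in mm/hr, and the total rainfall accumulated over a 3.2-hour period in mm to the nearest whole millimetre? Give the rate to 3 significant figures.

Column moisture flux per unit crosswind length is F = V × PW.
Inflow: F_in = 20.5 × 39.3 = 805.65 mm·m/s
Outflow: F_out = 20.5 × 23.7 = 485.85 mm·m/s
Steady-state rate R = (F_in − F_out)/L = (805.65 − 485.85) / 200000 m = 1.599e-03 mm/s.
R = 1.599e-03 × 3600 = 5.76 mm/hr.
Over 3.2 h: total = 5.76 × 3.2 = 18.432 ≈ 18 mm.

R ≈ 5.76 mm/hr; total ≈ 18 mm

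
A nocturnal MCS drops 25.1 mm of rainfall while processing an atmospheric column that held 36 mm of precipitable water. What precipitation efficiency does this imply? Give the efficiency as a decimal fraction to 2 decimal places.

ε = rainfall / PW = 25.1 / 36 = 0.70.

ε ≈ 0.70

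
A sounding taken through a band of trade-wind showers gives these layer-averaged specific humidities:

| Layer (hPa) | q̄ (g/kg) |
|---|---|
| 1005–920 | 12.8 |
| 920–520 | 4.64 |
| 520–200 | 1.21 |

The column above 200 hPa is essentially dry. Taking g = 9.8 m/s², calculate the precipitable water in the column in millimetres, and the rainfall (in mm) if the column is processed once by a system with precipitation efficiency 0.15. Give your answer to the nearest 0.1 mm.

PW ≈ 34.0 mm; rainfall ≈ 5.1 mm

Precipitable water is the column-integrated vapour mass per unit area: PW = (1/g) Σ q̄ Δp, with q in kg/kg and Δp in Pa (1 kg/m² of water = 1 mm).
Layer 1005–920 hPa: Δp = 85 hPa = 8500 Pa, q̄ = 0.0128 kg/kg → 0.0128 × 8500 / 9.8 = 11.10 mm
Layer 920–520 hPa: Δp = 400 hPa = 40000 Pa, q̄ = 0.00464 kg/kg → 0.00464 × 40000 / 9.8 = 18.94 mm
Layer 520–200 hPa: Δp = 320 hPa = 32000 Pa, q̄ = 0.00121 kg/kg → 0.00121 × 32000 / 9.8 = 3.95 mm
PW = 11.10 + 18.94 + 3.95 = 33.99 ≈ 34.0 mm.
Rainfall = ε × PW = 0.15 × 34.0 = 5.1 mm.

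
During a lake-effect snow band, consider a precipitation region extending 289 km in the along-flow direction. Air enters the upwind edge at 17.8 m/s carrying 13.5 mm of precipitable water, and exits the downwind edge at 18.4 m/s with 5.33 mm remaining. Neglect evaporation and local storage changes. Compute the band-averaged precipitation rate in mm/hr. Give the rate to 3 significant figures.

Column moisture flux per unit crosswind length is F = V × PW.
Inflow: F_in = 17.8 × 13.5 = 240.3 mm·m/s
Outflow: F_out = 18.4 × 5.33 = 98.072 mm·m/s
Steady-state rate R = (F_in − F_out)/L = (240.3 − 98.072) / 289000 m = 4.921e-04 mm/s.
R = 4.921e-04 × 3600 = 1.77 mm/hr.

R ≈ 1.77 mm/hr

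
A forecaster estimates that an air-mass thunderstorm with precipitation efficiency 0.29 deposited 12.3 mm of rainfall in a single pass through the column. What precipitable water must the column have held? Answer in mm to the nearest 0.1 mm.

PW = rainfall / ε = 12.3 / 0.29 = 42.4 mm.

PW ≈ 42.4 mm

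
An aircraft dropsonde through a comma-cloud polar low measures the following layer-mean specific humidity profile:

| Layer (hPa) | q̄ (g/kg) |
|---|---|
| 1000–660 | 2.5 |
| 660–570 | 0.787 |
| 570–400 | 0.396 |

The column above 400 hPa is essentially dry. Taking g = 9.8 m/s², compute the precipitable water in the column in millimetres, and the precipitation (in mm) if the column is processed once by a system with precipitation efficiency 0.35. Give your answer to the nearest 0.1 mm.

PW ≈ 10.1 mm; precipitation ≈ 3.5 mm

Precipitable water is the column-integrated vapour mass per unit area: PW = (1/g) Σ q̄ Δp, with q in kg/kg and Δp in Pa (1 kg/m² of water = 1 mm).
Layer 1000–660 hPa: Δp = 340 hPa = 34000 Pa, q̄ = 0.0025 kg/kg → 0.0025 × 34000 / 9.8 = 8.67 mm
Layer 660–570 hPa: Δp = 90 hPa = 9000 Pa, q̄ = 0.000787 kg/kg → 0.000787 × 9000 / 9.8 = 0.72 mm
Layer 570–400 hPa: Δp = 170 hPa = 17000 Pa, q̄ = 0.000396 kg/kg → 0.000396 × 17000 / 9.8 = 0.69 mm
PW = 8.67 + 0.72 + 0.69 = 10.08 ≈ 10.1 mm.
Precipitation = ε × PW = 0.35 × 10.1 = 3.5 mm.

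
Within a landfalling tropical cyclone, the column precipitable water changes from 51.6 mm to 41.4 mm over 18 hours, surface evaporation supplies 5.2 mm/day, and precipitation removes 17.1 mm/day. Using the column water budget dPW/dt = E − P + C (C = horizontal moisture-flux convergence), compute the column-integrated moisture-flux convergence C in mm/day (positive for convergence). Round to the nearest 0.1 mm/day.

dPW/dt = (41.4 − 51.6) mm / (18/24 day) = -13.600 mm/day.
C = dPW/dt − E + P = (-13.600) − 5.2 + 17.1 = -1.7 mm/day.

C ≈ -1.7 mm/day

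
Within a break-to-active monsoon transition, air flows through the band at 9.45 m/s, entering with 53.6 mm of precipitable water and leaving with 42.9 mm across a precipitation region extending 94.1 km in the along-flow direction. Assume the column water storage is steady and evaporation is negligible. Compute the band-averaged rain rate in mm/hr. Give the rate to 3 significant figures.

Column moisture flux per unit crosswind length is F = V × PW.
Inflow: F_in = 9.45 × 53.6 = 506.52 mm·m/s
Outflow: F_out = 9.45 × 42.9 = 405.405 mm·m/s
Steady-state rate R = (F_in − F_out)/L = (506.52 − 405.405) / 94100 m = 1.075e-03 mm/s.
R = 1.075e-03 × 3600 = 3.87 mm/hr.

R ≈ 3.87 mm/hr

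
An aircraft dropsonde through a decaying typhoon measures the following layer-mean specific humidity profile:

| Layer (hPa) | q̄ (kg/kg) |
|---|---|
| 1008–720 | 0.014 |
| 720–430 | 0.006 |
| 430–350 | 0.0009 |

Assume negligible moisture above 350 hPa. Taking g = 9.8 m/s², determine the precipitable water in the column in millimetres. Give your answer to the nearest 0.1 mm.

Precipitable water is the column-integrated vapour mass per unit area: PW = (1/g) Σ q̄ Δp, with q in kg/kg and Δp in Pa (1 kg/m² of water = 1 mm).
Layer 1008–720 hPa: Δp = 288 hPa = 28800 Pa, q̄ = 0.014 kg/kg → 0.014 × 28800 / 9.8 = 41.14 mm
Layer 720–430 hPa: Δp = 290 hPa = 29000 Pa, q̄ = 0.006 kg/kg → 0.006 × 29000 / 9.8 = 17.76 mm
Layer 430–350 hPa: Δp = 80 hPa = 8000 Pa, q̄ = 0.0009 kg/kg → 0.0009 × 8000 / 9.8 = 0.73 mm
PW = 41.14 + 17.76 + 0.73 = 59.63 ≈ 59.6 mm.

PW ≈ 59.6 mm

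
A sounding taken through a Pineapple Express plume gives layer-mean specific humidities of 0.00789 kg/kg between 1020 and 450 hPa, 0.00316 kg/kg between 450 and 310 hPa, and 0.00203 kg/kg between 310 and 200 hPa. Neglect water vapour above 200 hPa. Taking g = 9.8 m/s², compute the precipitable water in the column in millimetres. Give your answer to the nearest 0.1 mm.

Precipitable water is the column-integrated vapour mass per unit area: PW = (1/g) Σ q̄ Δp, with q in kg/kg and Δp in Pa (1 kg/m² of water = 1 mm).
Layer 1020–450 hPa: Δp = 570 hPa = 57000 Pa, q̄ = 0.00789 kg/kg → 0.00789 × 57000 / 9.8 = 45.89 mm
Layer 450–310 hPa: Δp = 140 hPa = 14000 Pa, q̄ = 0.00316 kg/kg → 0.00316 × 14000 / 9.8 = 4.51 mm
Layer 310–200 hPa: Δp = 110 hPa = 11000 Pa, q̄ = 0.00203 kg/kg → 0.00203 × 11000 / 9.8 = 2.28 mm
PW = 45.89 + 4.51 + 2.28 = 52.68 ≈ 52.7 mm.

PW ≈ 52.7 mm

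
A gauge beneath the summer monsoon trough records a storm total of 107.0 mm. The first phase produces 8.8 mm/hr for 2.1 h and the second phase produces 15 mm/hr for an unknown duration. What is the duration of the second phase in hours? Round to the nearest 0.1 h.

Known phases: 8.8 × 2.1 = 18.48 mm.
Remaining depth = 107.0 − 18.48 = 88.52 mm.
Duration = 88.52 / 15 = 5.9 h.

duration ≈ 5.9 h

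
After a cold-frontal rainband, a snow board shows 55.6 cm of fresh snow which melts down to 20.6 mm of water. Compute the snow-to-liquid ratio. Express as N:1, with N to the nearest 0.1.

ratio ≈ 27.0

Ratio = snow depth / SWE = 556 mm / 20.6 mm = 27.0, i.e. 27.0:1.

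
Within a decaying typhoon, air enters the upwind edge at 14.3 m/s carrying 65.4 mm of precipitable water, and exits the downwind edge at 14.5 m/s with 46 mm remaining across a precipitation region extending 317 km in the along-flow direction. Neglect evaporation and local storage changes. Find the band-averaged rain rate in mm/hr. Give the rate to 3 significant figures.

R ≈ 3.05 mm/hr

Column moisture flux per unit crosswind length is F = V × PW.
Inflow: F_in = 14.3 × 65.4 = 935.22 mm·m/s
Outflow: F_out = 14.5 × 46 = 667 mm·m/s
Steady-state rate R = (F_in − F_out)/L = (935.22 − 667) / 317000 m = 8.461e-04 mm/s.
R = 8.461e-04 × 3600 = 3.05 mm/hr.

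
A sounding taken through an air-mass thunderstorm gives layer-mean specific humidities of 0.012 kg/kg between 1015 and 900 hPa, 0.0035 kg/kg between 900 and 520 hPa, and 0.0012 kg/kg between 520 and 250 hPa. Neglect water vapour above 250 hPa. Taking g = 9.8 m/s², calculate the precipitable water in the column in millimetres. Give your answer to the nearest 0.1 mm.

PW ≈ 31.0 mm

Precipitable water is the column-integrated vapour mass per unit area: PW = (1/g) Σ q̄ Δp, with q in kg/kg and Δp in Pa (1 kg/m² of water = 1 mm).
Layer 1015–900 hPa: Δp = 115 hPa = 11500 Pa, q̄ = 0.012 kg/kg → 0.012 × 11500 / 9.8 = 14.08 mm
Layer 900–520 hPa: Δp = 380 hPa = 38000 Pa, q̄ = 0.0035 kg/kg → 0.0035 × 38000 / 9.8 = 13.57 mm
Layer 520–250 hPa: Δp = 270 hPa = 27000 Pa, q̄ = 0.0012 kg/kg → 0.0012 × 27000 / 9.8 = 3.31 mm
PW = 14.08 + 13.57 + 3.31 = 30.96 ≈ 31.0 mm.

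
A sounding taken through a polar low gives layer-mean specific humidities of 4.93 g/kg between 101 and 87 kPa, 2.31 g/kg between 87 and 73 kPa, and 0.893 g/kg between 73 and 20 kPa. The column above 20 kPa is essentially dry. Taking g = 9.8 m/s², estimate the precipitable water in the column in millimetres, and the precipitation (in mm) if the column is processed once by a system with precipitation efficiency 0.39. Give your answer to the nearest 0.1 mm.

Precipitable water is the column-integrated vapour mass per unit area: PW = (1/g) Σ q̄ Δp, with q in kg/kg and Δp in Pa (1 kg/m² of water = 1 mm).
Layer 101–87 kPa: Δp = 140 hPa = 14000 Pa, q̄ = 0.00493 kg/kg → 0.00493 × 14000 / 9.8 = 7.04 mm
Layer 87–73 kPa: Δp = 140 hPa = 14000 Pa, q̄ = 0.00231 kg/kg → 0.00231 × 14000 / 9.8 = 3.30 mm
Layer 73–20 kPa: Δp = 530 hPa = 53000 Pa, q̄ = 0.000893 kg/kg → 0.000893 × 53000 / 9.8 = 4.83 mm
PW = 7.04 + 3.30 + 4.83 = 15.17 ≈ 15.2 mm.
Precipitation = ε × PW = 0.39 × 15.2 = 5.9 mm.

PW ≈ 15.2 mm; precipitation ≈ 5.9 mm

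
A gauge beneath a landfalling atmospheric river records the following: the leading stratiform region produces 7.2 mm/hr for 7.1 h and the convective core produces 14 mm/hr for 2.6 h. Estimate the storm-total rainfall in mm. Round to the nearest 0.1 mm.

Total = Σ Rᵢ Δtᵢ = 7.2 × 7.1 + 14 × 2.6
      = 51.12 + 36.4 = 87.5 mm.

total ≈ 87.5 mm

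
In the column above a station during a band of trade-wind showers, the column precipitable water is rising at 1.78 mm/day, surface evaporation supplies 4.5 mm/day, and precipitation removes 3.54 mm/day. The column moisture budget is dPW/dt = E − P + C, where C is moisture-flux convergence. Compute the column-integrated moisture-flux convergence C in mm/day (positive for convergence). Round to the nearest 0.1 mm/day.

dPW/dt = +1.78 mm/day.
C = dPW/dt − E + P = (+1.78) − 4.5 + 3.54 = 0.8 mm/day.

C ≈ 0.8 mm/day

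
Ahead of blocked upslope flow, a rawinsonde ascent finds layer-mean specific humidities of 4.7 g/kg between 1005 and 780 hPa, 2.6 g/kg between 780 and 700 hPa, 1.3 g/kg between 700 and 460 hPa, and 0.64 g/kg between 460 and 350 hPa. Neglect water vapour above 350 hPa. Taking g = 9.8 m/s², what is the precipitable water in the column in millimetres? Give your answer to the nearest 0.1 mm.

Precipitable water is the column-integrated vapour mass per unit area: PW = (1/g) Σ q̄ Δp, with q in kg/kg and Δp in Pa (1 kg/m² of water = 1 mm).
Layer 1005–780 hPa: Δp = 225 hPa = 22500 Pa, q̄ = 0.0047 kg/kg → 0.0047 × 22500 / 9.8 = 10.79 mm
Layer 780–700 hPa: Δp = 80 hPa = 8000 Pa, q̄ = 0.0026 kg/kg → 0.0026 × 8000 / 9.8 = 2.12 mm
Layer 700–460 hPa: Δp = 240 hPa = 24000 Pa, q̄ = 0.0013 kg/kg → 0.0013 × 24000 / 9.8 = 3.18 mm
Layer 460–350 hPa: Δp = 110 hPa = 11000 Pa, q̄ = 0.00064 kg/kg → 0.00064 × 11000 / 9.8 = 0.72 mm
PW = 10.79 + 2.12 + 3.18 + 0.72 = 16.81 ≈ 16.8 mm.

PW ≈ 16.8 mm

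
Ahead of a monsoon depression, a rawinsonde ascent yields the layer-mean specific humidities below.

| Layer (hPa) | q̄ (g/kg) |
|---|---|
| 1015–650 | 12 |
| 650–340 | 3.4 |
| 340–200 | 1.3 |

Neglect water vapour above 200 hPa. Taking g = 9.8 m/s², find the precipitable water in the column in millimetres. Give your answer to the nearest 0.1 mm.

Precipitable water is the column-integrated vapour mass per unit area: PW = (1/g) Σ q̄ Δp, with q in kg/kg and Δp in Pa (1 kg/m² of water = 1 mm).
Layer 1015–650 hPa: Δp = 365 hPa = 36500 Pa, q̄ = 0.012 kg/kg → 0.012 × 36500 / 9.8 = 44.69 mm
Layer 650–340 hPa: Δp = 310 hPa = 31000 Pa, q̄ = 0.0034 kg/kg → 0.0034 × 31000 / 9.8 = 10.76 mm
Layer 340–200 hPa: Δp = 140 hPa = 14000 Pa, q̄ = 0.0013 kg/kg → 0.0013 × 14000 / 9.8 = 1.86 mm
PW = 44.69 + 10.76 + 1.86 = 57.31 ≈ 57.3 mm.

PW ≈ 57.3 mm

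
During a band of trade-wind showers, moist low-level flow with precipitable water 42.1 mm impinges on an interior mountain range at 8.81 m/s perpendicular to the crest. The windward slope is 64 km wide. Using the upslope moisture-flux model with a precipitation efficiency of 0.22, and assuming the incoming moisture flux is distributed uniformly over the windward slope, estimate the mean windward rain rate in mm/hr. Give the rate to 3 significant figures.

Incoming column moisture flux per unit ridge length: F = V × PW = 8.81 × 42.1 = 370.901 mm·m/s.
Spread over the 64 km slope with efficiency ε = 0.22: R = ε·F/W = 0.22 × 370.901 / 64000 m = 1.275e-03 mm/s.
R = 1.275e-03 × 3600 = 4.59 mm/hr.

R ≈ 4.59 mm/hr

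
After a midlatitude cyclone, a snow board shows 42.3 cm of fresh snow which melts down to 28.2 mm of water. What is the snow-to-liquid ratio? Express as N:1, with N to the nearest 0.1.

ratio ≈ 15.0

Ratio = snow depth / SWE = 423 mm / 28.2 mm = 15.0, i.e. 15.0:1.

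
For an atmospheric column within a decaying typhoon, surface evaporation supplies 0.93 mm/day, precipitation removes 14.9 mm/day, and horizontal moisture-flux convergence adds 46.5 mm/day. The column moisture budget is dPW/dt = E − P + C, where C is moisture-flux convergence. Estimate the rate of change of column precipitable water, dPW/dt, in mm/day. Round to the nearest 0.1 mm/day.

dPW/dt ≈ 32.5 mm/day

dPW/dt = E − P + C = 0.93 − 14.9 + (46.5) = 32.5 mm/day.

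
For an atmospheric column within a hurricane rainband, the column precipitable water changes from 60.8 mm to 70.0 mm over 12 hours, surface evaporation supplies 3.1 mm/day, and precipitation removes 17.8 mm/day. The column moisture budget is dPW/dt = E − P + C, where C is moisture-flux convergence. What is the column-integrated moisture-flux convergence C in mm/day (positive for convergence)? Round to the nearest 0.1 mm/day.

dPW/dt = (70.0 − 60.8) mm / (12/24 day) = +18.400 mm/day.
C = dPW/dt − E + P = (+18.400) − 3.1 + 17.8 = 33.1 mm/day.

C ≈ 33.1 mm/day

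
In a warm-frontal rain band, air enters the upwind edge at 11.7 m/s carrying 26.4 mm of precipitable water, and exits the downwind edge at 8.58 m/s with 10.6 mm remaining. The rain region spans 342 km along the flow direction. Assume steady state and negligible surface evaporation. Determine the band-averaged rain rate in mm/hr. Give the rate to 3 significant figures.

Column moisture flux per unit crosswind length is F = V × PW.
Inflow: F_in = 11.7 × 26.4 = 308.88 mm·m/s
Outflow: F_out = 8.58 × 10.6 = 90.948 mm·m/s
Steady-state rate R = (F_in − F_out)/L = (308.88 − 90.948) / 342000 m = 6.372e-04 mm/s.
R = 6.372e-04 × 3600 = 2.29 mm/hr.

R ≈ 2.29 mm/hr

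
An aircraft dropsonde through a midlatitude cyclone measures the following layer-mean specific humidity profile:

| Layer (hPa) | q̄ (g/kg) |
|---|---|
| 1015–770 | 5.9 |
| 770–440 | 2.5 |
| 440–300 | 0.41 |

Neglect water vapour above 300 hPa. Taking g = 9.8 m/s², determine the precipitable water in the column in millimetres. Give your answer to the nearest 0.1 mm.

Precipitable water is the column-integrated vapour mass per unit area: PW = (1/g) Σ q̄ Δp, with q in kg/kg and Δp in Pa (1 kg/m² of water = 1 mm).
Layer 1015–770 hPa: Δp = 245 hPa = 24500 Pa, q̄ = 0.0059 kg/kg → 0.0059 × 24500 / 9.8 = 14.75 mm
Layer 770–440 hPa: Δp = 330 hPa = 33000 Pa, q̄ = 0.0025 kg/kg → 0.0025 × 33000 / 9.8 = 8.42 mm
Layer 440–300 hPa: Δp = 140 hPa = 14000 Pa, q̄ = 0.00041 kg/kg → 0.00041 × 14000 / 9.8 = 0.59 mm
PW = 14.75 + 8.42 + 0.59 = 23.76 ≈ 23.8 mm.

PW ≈ 23.8 mm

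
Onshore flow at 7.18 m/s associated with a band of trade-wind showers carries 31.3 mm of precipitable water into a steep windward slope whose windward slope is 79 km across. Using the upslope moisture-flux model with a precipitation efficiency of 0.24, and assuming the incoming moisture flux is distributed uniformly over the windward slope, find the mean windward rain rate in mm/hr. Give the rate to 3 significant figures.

Incoming column moisture flux per unit ridge length: F = V × PW = 7.18 × 31.3 = 224.734 mm·m/s.
Spread over the 79 km slope with efficiency ε = 0.24: R = ε·F/W = 0.24 × 224.734 / 79000 m = 6.827e-04 mm/s.
R = 6.827e-04 × 3600 = 2.46 mm/hr.

R ≈ 2.46 mm/hr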